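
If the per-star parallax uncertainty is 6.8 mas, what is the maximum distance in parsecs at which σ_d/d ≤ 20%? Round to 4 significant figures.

σ_d/d = σ_p/p, so the condition is σ_p/p ≤ 0.20, i.e. p ≥ σ_p/0.20.
p_min = 6.8/0.20 = 34 mas = 0.034 arcsec.
d_max = 1/p_min = 1/0.034 = 29.412 pc.

29.41 pc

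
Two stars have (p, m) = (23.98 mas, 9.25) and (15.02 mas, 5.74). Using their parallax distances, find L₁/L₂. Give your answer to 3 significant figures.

L₁/L₂ = 0.0155

d₁ = 1/p₁ = 1/0.02398″ = 41.701 pc; d₂ = 1/p₂ = 1/0.01502″ = 66.578 pc.
M₁ = m₁ − 5 log₁₀ d₁ + 5 = 9.25 − 8.1007 + 5 = 6.1493.
M₂ = 5.74 − 9.1167 + 5 = 1.6233.
L₁/L₂ = 10^(0.4(M₂ − M₁)) = 10^(0.4 × (-4.5260)) = 10^(-1.81040) = 0.015474.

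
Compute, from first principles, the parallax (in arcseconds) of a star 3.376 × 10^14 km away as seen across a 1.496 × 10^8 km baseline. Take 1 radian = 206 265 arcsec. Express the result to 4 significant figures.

0.09140 arcsec

θ ≈ B/d = (1.496 × 10^8) / (3.376 × 10^14) = 4.4313 × 10^-7 rad.
In arcseconds: 4.4313 × 10^-7 × 206265 = 0.091402″.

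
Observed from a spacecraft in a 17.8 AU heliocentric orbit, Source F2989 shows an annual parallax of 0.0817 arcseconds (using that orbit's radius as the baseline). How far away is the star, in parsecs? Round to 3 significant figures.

218 pc

With baseline B (in AU) and parallax p (in arcsec), d = B/p parsecs.
d = 17.8 / 0.0817 = 217.87 pc.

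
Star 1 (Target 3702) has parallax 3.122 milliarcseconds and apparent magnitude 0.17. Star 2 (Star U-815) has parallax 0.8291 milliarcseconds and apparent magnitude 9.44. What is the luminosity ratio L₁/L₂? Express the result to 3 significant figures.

L₁/L₂ = 360

d₁ = 1/p₁ = 1/0.003122″ = 320.31 pc; d₂ = 1/p₂ = 1/0.0008291″ = 1206.1 pc.
M₁ = m₁ − 5 log₁₀ d₁ + 5 = 0.17 − 12.5279 + 5 = -7.3579.
M₂ = 9.44 − 15.4069 + 5 = -0.9669.
L₁/L₂ = 10^(0.4(M₂ − M₁)) = 10^(0.4 × 6.3910) = 10^2.55640 = 360.08.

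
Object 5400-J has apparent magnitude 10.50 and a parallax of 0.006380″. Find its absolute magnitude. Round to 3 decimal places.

M = 4.524

d = 1/p = 1/0.006380″ = 156.74 pc.
m − M = 5 log₁₀(156.74) − 5 = 10.9759 − 5 = 5.9759.
M = m − (m − M) = 10.50 − 5.9759 = 4.524.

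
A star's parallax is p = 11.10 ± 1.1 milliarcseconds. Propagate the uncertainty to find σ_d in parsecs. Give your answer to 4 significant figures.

8.928 pc

d = 1/p, so σ_d = σ_p / p².
σ_d = 0.00110 / (0.01110)² = 0.00110 / 0.00012321 = 8.9278 pc.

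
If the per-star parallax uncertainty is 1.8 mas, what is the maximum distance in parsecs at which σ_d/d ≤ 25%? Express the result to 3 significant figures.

139 pc

σ_d/d = σ_p/p, so the condition is σ_p/p ≤ 0.25, i.e. p ≥ σ_p/0.25.
p_min = 1.8/0.25 = 7.2 mas = 0.0072 arcsec.
d_max = 1/p_min = 1/0.0072 = 138.89 pc.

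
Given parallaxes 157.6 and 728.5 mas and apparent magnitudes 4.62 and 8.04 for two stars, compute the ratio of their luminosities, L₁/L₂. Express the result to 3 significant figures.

d₁ = 1/p₁ = 1/0.1576″ = 6.3452 pc; d₂ = 1/p₂ = 1/0.7285″ = 1.3727 pc.
M₁ = m₁ − 5 log₁₀ d₁ + 5 = 4.62 − 4.0122 + 5 = 5.6078.
M₂ = 8.04 − 0.6879 + 5 = 12.3521.
L₁/L₂ = 10^(0.4(M₂ − M₁)) = 10^(0.4 × 6.7443) = 10^2.69772 = 498.56.

L₁/L₂ = 499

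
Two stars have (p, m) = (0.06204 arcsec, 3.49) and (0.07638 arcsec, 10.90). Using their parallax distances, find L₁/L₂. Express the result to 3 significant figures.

d₁ = 1/p₁ = 1/0.06204″ = 16.119 pc; d₂ = 1/p₂ = 1/0.07638″ = 13.092 pc.
M₁ = m₁ − 5 log₁₀ d₁ + 5 = 3.49 − 6.0367 + 5 = 2.4533.
M₂ = 10.90 − 5.5850 + 5 = 10.3150.
L₁/L₂ = 10^(0.4(M₂ − M₁)) = 10^(0.4 × 7.8617) = 10^3.14468 = 1395.3.

L₁/L₂ = 1400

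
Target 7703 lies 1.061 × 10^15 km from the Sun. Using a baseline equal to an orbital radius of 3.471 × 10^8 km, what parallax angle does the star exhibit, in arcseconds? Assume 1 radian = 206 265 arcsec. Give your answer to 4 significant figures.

θ ≈ B/d = (3.471 × 10^8) / (1.061 × 10^15) = 3.2714 × 10^-7 rad.
In arcseconds: 3.2714 × 10^-7 × 206265 = 0.067478″.

0.06748 arcsec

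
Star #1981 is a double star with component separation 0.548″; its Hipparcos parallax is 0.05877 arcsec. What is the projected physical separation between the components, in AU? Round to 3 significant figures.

d = 1/p = 1/0.05877″ = 17.015 pc.
At distance d (pc), an angle of θ arcsec spans θ·d AU: s = 0.548 × 17.015 = 9.3242 AU.

9.32 AU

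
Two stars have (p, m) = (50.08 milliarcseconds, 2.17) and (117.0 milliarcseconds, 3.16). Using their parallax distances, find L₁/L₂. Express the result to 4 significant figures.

d₁ = 1/p₁ = 1/0.05008″ = 19.968 pc; d₂ = 1/p₂ = 1/0.1170″ = 8.547 pc.
M₁ = m₁ − 5 log₁₀ d₁ + 5 = 2.17 − 6.5017 + 5 = 0.6683.
M₂ = 3.16 − 4.6591 + 5 = 3.5009.
L₁/L₂ = 10^(0.4(M₂ − M₁)) = 10^(0.4 × 2.8326) = 10^1.13304 = 13.584.

L₁/L₂ = 13.58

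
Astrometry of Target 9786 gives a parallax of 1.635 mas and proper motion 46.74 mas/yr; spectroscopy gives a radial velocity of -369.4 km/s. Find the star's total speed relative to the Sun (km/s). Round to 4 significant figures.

d = 1/p = 1/0.001635″ = 611.62 pc.
μ = 46.74 mas/yr = 0.04674 ″/yr.
v_t = 4.740 μ d = 4.740 × 0.04674 × 611.62 = 135.5 km/s.
v = √(v_r² + v_t²) = √((-369.4)² + 135.5²) = √154817 = 393.47 km/s.

393.5 km/s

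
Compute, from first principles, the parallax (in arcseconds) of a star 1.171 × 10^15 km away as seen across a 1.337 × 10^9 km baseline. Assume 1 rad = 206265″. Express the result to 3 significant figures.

θ ≈ B/d = (1.337 × 10^9) / (1.171 × 10^15) = 1.1418 × 10^-6 rad.
In arcseconds: 1.1418 × 10^-6 × 206265 = 0.23551″.

0.236 arcsec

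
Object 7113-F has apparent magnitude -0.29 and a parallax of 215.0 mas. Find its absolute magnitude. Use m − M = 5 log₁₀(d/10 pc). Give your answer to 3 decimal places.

d = 1/p = 1/0.2150″ = 4.6512 pc.
m − M = 5 log₁₀(4.6512) − 5 = 3.3378 − 5 = -1.6622.
M = m − (m − M) = -0.29 − (-1.6622) = 1.372.

M = 1.372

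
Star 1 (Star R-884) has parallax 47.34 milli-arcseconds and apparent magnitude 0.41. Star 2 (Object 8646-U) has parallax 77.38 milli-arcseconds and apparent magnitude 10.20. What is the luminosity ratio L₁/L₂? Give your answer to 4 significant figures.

L₁/L₂ = 22020

d₁ = 1/p₁ = 1/0.04734″ = 21.124 pc; d₂ = 1/p₂ = 1/0.07738″ = 12.923 pc.
M₁ = m₁ − 5 log₁₀ d₁ + 5 = 0.41 − 6.6239 + 5 = -1.2139.
M₂ = 10.20 − 5.5568 + 5 = 9.6432.
L₁/L₂ = 10^(0.4(M₂ − M₁)) = 10^(0.4 × 10.8571) = 10^4.34284 = 22021.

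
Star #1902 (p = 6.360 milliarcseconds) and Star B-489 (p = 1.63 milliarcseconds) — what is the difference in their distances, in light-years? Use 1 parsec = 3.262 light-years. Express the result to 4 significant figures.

1488 ly

d_A = 1/0.006360″ = 157.23 pc; d_B = 1/0.001630″ = 613.5 pc.
|d_B − d_A| = |613.5 − 157.23| = 456.27 pc = 456.27 × 3.262 ly = 1488.4 ly.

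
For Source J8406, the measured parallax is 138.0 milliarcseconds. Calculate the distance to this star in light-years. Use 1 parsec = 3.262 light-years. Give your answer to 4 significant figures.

p = 138.0 milliarcseconds = 0.1380 arcsec.
d = 1/p = 1/0.1380 = 7.2464 pc.
In light-years: 7.2464 × 3.262 = 23.638 ly.

23.64 light years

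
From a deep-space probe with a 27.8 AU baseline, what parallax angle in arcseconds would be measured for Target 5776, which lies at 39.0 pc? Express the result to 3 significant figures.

0.713 arcsec

p (arcsec) = B (AU) / d (pc).
p = 27.8 / 39.0 = 0.71282 arcsec.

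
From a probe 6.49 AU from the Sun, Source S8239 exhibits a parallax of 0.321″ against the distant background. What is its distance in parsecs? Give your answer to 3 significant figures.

With baseline B (in AU) and parallax p (in arcsec), d = B/p parsecs.
d = 6.49 / 0.321 = 20.218 pc.

20.2 pc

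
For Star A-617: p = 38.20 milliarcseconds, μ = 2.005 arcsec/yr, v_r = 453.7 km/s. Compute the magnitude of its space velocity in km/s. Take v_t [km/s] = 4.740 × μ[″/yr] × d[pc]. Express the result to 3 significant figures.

517 km/s

d = 1/p = 1/0.03820″ = 26.178 pc.
v_t = 4.740 μ d = 4.740 × 2.005 × 26.178 = 248.79 km/s.
v = √(v_r² + v_t²) = √(453.7² + 248.79²) = √267740 = 517.44 km/s.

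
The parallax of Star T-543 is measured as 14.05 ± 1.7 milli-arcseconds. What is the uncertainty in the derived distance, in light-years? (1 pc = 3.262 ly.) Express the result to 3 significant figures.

28.1 ly

d = 1/p, so σ_d = σ_p / p².
σ_d = 0.00170 / (0.01405)² = 0.00170 / 0.0001974 = 8.612 pc = 8.612 × 3.262 ly = 28.092 ly.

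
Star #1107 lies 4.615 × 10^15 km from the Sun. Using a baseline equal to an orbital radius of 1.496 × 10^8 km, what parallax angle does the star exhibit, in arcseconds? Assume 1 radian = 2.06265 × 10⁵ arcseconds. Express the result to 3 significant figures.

θ ≈ B/d = (1.496 × 10^8) / (4.615 × 10^15) = 3.2416 × 10^-8 rad.
In arcseconds: 3.2416 × 10^-8 × 206265 = 0.0066863″.

0.00669 arcsec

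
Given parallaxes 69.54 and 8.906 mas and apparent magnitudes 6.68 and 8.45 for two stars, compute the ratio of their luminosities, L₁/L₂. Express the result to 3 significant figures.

L₁/L₂ = 0.0837

d₁ = 1/p₁ = 1/0.06954″ = 14.38 pc; d₂ = 1/p₂ = 1/0.008906″ = 112.28 pc.
M₁ = m₁ − 5 log₁₀ d₁ + 5 = 6.68 − 5.7888 + 5 = 5.8912.
M₂ = 8.45 − 10.2515 + 5 = 3.1985.
L₁/L₂ = 10^(0.4(M₂ − M₁)) = 10^(0.4 × (-2.6927)) = 10^(-1.07708) = 0.083738.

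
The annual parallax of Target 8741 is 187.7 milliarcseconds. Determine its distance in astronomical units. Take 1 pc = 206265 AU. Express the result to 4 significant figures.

1.099 × 10^6 AU

p = 187.7 milliarcseconds = 0.1877 arcsec.
d = 1/p = 1/0.1877 = 5.3277 pc.
In AU: 5.3277 × 206265 = 1.0989 × 10^6 AU.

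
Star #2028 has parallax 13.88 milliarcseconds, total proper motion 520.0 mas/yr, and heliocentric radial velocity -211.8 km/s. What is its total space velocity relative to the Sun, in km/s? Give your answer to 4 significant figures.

276.4 km/s

d = 1/p = 1/0.01388″ = 72.046 pc.
μ = 520.0 mas/yr = 0.5200 ″/yr.
v_t = 4.740 μ d = 4.740 × 0.5200 × 72.046 = 177.58 km/s.
v = √(v_r² + v_t²) = √((-211.8)² + 177.58²) = √76393.9 = 276.39 km/s.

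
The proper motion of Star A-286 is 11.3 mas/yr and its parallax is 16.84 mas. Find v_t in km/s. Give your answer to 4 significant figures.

d = 1/p = 1/0.01684″ = 59.382 pc.
μ = 11.3 mas/yr = 0.0113 ″/yr.
v_t = 4.74 × μ × d = 4.74 × 0.0113 × 59.382 = 3.1806 km/s.

3.181 km/s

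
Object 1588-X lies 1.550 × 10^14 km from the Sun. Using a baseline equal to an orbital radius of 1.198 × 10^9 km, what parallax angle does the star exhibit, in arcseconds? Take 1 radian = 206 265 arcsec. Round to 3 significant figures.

1.59 arcsec

θ ≈ B/d = (1.198 × 10^9) / (1.550 × 10^14) = 7.7290 × 10^-6 rad.
In arcseconds: 7.7290 × 10^-6 × 206265 = 1.5942″.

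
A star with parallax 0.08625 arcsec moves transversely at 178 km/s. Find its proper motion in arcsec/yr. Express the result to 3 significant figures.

3.24 arcsec/yr

d = 1/p = 1/0.08625″ = 11.594 pc.
μ = v_t / (4.74 d) = 178 / (4.74 × 11.594) = 178 / 54.956 = 3.239 ″/yr.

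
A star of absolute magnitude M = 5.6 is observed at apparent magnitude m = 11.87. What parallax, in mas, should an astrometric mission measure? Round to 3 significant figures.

5.57 mas

m − M = 11.87 − 5.6 = 6.27.
d = 10^((m−M)/5 + 1) = 10^2.254 = 179.47 pc.
p = 1/d = 1/179.47 = 0.005572 arcsec = 5.572 mas.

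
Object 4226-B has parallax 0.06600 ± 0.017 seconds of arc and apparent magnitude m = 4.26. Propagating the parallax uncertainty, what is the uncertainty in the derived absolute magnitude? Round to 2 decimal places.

M = m − 5 log₁₀ d + 5 = m + 5 log₁₀ p + 5, so ∂M/∂p = 5/(p ln 10).
σ_M = (5/ln 10) · (σ_p/p) = 2.1715 × 0.017/0.06600 = 2.1715 × 0.25758 = 0.55933.

σ_M = 0.56 mag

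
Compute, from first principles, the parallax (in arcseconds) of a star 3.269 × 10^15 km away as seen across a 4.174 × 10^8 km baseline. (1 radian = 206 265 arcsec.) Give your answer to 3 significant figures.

θ ≈ B/d = (4.174 × 10^8) / (3.269 × 10^15) = 1.2768 × 10^-7 rad.
In arcseconds: 1.2768 × 10^-7 × 206265 = 0.026336″.

0.0263 arcsec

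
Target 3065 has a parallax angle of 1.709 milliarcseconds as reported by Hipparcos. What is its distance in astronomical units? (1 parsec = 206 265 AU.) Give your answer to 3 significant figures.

1.21 × 10^8 AU

p = 1.709 milliarcseconds = 0.001709 arcsec.
d = 1/p = 1/0.001709 = 585.14 pc.
In AU: 585.14 × 206265 = 1.2069 × 10^8 AU.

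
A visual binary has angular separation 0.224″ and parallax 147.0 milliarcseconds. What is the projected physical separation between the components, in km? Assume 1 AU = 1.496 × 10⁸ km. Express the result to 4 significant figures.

d = 1/p = 1/0.1470″ = 6.8027 pc.
At distance d (pc), an angle of θ arcsec spans θ·d AU: s = 0.224 × 6.8027 = 1.5238 AU.
= 1.5238 × 1.496 × 10⁸ km = 2.2796 × 10^8 km.

2.280 × 10^8 km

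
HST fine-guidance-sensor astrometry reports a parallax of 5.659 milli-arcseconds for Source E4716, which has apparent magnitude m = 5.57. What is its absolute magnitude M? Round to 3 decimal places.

M = -0.666

d = 1/p = 1/0.005659″ = 176.71 pc.
m − M = 5 log₁₀(176.71) − 5 = 11.2363 − 5 = 6.2363.
M = m − (m − M) = 5.57 − 6.2363 = -0.666.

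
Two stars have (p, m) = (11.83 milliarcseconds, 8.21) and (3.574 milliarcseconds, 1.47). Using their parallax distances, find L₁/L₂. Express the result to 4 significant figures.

L₁/L₂ = 0.0001838

d₁ = 1/p₁ = 1/0.01183″ = 84.531 pc; d₂ = 1/p₂ = 1/0.003574″ = 279.8 pc.
M₁ = m₁ − 5 log₁₀ d₁ + 5 = 8.21 − 9.6351 + 5 = 3.5749.
M₂ = 1.47 − 12.2342 + 5 = -5.7642.
L₁/L₂ = 10^(0.4(M₂ − M₁)) = 10^(0.4 × (-9.3391)) = 10^(-3.73564) = 0.00018381.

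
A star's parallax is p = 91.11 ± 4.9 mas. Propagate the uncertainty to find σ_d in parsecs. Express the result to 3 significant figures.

0.590 pc

d = 1/p, so σ_d = σ_p / p².
σ_d = 0.00490 / (0.09111)² = 0.00490 / 0.008301 = 0.59029 pc.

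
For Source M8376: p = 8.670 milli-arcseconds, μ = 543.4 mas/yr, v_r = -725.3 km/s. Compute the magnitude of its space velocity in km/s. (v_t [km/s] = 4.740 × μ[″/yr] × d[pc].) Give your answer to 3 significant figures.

d = 1/p = 1/0.008670″ = 115.34 pc.
μ = 543.4 mas/yr = 0.5434 ″/yr.
v_t = 4.740 μ d = 4.740 × 0.5434 × 115.34 = 297.08 km/s.
v = √(v_r² + v_t²) = √((-725.3)² + 297.08²) = √614317 = 783.78 km/s.

784 km/s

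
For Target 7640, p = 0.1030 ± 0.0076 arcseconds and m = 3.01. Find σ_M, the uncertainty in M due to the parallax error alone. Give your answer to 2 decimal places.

σ_M = 0.16 mag

M = m − 5 log₁₀ d + 5 = m + 5 log₁₀ p + 5, so ∂M/∂p = 5/(p ln 10).
σ_M = (5/ln 10) · (σ_p/p) = 2.1715 × 0.0076/0.1030 = 2.1715 × 0.073786 = 0.16023.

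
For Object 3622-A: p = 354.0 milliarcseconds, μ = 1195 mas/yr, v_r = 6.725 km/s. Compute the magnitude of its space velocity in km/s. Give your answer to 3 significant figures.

17.4 km/s

d = 1/p = 1/0.3540″ = 2.8249 pc.
μ = 1195 mas/yr = 1.195 ″/yr.
v_t = 4.740 μ d = 4.740 × 1.195 × 2.8249 = 16.001 km/s.
v = √(v_r² + v_t²) = √(6.725² + 16.001²) = √301.258 = 17.357 km/s.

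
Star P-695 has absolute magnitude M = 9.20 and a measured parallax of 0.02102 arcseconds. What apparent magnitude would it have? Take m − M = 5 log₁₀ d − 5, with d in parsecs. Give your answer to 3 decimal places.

d = 1/p = 1/0.02102″ = 47.574 pc.
m − M = 5 log₁₀ d − 5 = 5 log₁₀(47.574) − 5 = 8.3868 − 5 = 3.3868.
m = M + (m − M) = 9.20 + 3.3868 = 12.587.

m = 12.587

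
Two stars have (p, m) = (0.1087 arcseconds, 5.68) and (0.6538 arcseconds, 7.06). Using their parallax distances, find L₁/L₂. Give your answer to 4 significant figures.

L₁/L₂ = 129.0

d₁ = 1/p₁ = 1/0.1087″ = 9.1996 pc; d₂ = 1/p₂ = 1/0.6538″ = 1.5295 pc.
M₁ = m₁ − 5 log₁₀ d₁ + 5 = 5.68 − 4.8188 + 5 = 5.8612.
M₂ = 7.06 − 0.9227 + 5 = 11.1373.
L₁/L₂ = 10^(0.4(M₂ − M₁)) = 10^(0.4 × 5.2761) = 10^2.11044 = 128.96.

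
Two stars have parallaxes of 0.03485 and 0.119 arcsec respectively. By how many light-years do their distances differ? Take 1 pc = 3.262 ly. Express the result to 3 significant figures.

66.2 ly

d_A = 1/0.03485″ = 28.694 pc; d_B = 1/0.1190″ = 8.4034 pc.
|d_B − d_A| = |8.4034 − 28.694| = 20.291 pc = 20.291 × 3.262 ly = 66.189 ly.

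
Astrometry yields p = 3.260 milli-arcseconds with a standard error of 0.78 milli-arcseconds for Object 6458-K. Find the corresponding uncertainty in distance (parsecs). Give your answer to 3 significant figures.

d = 1/p, so σ_d = σ_p / p².
σ_d = 0.000780 / (0.003260)² = 0.000780 / 0.000010628 = 73.391 pc.

73.4 pc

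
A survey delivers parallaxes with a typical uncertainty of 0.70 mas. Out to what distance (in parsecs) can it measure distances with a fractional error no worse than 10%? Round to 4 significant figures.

142.9 pc

σ_d/d = σ_p/p, so the condition is σ_p/p ≤ 0.10, i.e. p ≥ σ_p/0.10.
p_min = 0.70/0.10 = 7 mas = 0.007 arcsec.
d_max = 1/p_min = 1/0.007 = 142.86 pc.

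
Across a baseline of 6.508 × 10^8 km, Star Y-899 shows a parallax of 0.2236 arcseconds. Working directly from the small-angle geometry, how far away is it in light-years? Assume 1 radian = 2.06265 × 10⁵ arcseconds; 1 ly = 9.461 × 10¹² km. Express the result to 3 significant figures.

63.5 ly

θ = 0.2236″ = 0.2236/206265 = 1.0840 × 10^-6 rad.
d = B/θ = (6.508 × 10^8) / (1.0840 × 10^-6) = 6.0037 × 10^14 km = (6.0037 × 10^14) / (9.461 × 10^12) ly = 63.457 ly.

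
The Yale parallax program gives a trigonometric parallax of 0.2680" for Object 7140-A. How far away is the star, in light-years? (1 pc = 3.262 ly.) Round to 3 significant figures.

d = 1/p = 1/0.2680 = 3.7313 pc.
In light-years: 3.7313 × 3.262 = 12.172 ly.

12.2 light years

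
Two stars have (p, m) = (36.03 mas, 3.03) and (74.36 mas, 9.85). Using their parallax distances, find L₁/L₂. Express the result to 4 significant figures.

d₁ = 1/p₁ = 1/0.03603″ = 27.755 pc; d₂ = 1/p₂ = 1/0.07436″ = 13.448 pc.
M₁ = m₁ − 5 log₁₀ d₁ + 5 = 3.03 − 7.2167 + 5 = 0.8133.
M₂ = 9.85 − 5.6433 + 5 = 9.2067.
L₁/L₂ = 10^(0.4(M₂ − M₁)) = 10^(0.4 × 8.3934) = 10^3.35736 = 2277.

L₁/L₂ = 2277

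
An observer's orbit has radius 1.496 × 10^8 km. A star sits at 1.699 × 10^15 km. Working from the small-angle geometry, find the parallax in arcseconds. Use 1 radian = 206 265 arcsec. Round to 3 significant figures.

0.0182 arcsec

θ ≈ B/d = (1.496 × 10^8) / (1.699 × 10^15) = 8.8052 × 10^-8 rad.
In arcseconds: 8.8052 × 10^-8 × 206265 = 0.018162″.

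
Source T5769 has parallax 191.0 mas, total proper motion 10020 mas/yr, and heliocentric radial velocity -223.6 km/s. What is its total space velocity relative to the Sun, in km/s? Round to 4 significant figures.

334.4 km/s

d = 1/p = 1/0.1910″ = 5.2356 pc.
μ = 10020 mas/yr = 10.02 ″/yr.
v_t = 4.740 μ d = 4.740 × 10.02 × 5.2356 = 248.66 km/s.
v = √(v_r² + v_t²) = √((-223.6)² + 248.66²) = √111829 = 334.41 km/s.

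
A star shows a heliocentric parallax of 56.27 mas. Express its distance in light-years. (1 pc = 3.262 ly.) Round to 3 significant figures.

58.0 light years

p = 56.27 mas = 0.05627 arcsec.
d = 1/p = 1/0.05627 = 17.771 pc.
In light-years: 17.771 × 3.262 = 57.969 ly.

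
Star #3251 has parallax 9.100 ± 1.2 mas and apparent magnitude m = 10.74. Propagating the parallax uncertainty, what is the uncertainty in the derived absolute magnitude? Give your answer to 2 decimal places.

M = m − 5 log₁₀ d + 5 = m + 5 log₁₀ p + 5, so ∂M/∂p = 5/(p ln 10).
σ_M = (5/ln 10) · (σ_p/p) = 2.1715 × 1.2/9.100 = 2.1715 × 0.13187 = 0.28636.

σ_M = 0.29 mag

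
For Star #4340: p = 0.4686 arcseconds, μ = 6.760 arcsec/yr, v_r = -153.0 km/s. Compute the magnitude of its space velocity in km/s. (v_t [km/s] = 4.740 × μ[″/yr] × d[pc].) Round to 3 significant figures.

d = 1/p = 1/0.4686″ = 2.134 pc.
v_t = 4.740 μ d = 4.740 × 6.760 × 2.134 = 68.378 km/s.
v = √(v_r² + v_t²) = √((-153.0)² + 68.378²) = √28084.6 = 167.58 km/s.

168 km/s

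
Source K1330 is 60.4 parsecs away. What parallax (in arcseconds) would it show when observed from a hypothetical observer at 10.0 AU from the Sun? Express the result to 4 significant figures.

0.1656 arcsec

p (arcsec) = B (AU) / d (pc).
p = 10.0 / 60.4 = 0.16556 arcsec.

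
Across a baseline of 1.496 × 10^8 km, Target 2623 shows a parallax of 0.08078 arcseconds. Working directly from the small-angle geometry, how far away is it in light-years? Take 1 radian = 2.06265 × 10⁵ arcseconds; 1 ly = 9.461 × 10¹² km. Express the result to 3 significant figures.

θ = 0.08078″ = 0.08078/206265 = 3.9163 × 10^-7 rad.
d = B/θ = (1.496 × 10^8) / (3.9163 × 10^-7) = 3.8199 × 10^14 km = (3.8199 × 10^14) / (9.461 × 10^12) ly = 40.375 ly.

40.4 ly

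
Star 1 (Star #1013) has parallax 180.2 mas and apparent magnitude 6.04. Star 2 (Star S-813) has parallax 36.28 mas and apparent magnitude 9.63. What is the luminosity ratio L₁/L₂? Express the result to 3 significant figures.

L₁/L₂ = 1.11

d₁ = 1/p₁ = 1/0.1802″ = 5.5494 pc; d₂ = 1/p₂ = 1/0.03628″ = 27.563 pc.
M₁ = m₁ − 5 log₁₀ d₁ + 5 = 6.04 − 3.7212 + 5 = 7.3188.
M₂ = 9.63 − 7.2016 + 5 = 7.4284.
L₁/L₂ = 10^(0.4(M₂ − M₁)) = 10^(0.4 × 0.1096) = 10^0.04384 = 1.1062.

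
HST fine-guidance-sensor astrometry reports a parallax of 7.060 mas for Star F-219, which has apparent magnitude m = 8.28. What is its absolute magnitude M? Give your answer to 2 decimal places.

M = 2.52

d = 1/p = 1/0.007060″ = 141.64 pc.
m − M = 5 log₁₀(141.64) − 5 = 10.7559 − 5 = 5.7559.
M = m − (m − M) = 8.28 − 5.7559 = 2.52.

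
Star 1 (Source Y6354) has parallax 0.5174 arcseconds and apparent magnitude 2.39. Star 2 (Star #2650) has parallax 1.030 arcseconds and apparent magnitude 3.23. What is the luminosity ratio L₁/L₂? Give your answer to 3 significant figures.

L₁/L₂ = 8.59

d₁ = 1/p₁ = 1/0.5174″ = 1.9327 pc; d₂ = 1/p₂ = 1/1.030″ = 0.97087 pc.
M₁ = m₁ − 5 log₁₀ d₁ + 5 = 2.39 − 1.4308 + 5 = 5.9592.
M₂ = 3.23 − (-0.0642) + 5 = 8.2942.
L₁/L₂ = 10^(0.4(M₂ − M₁)) = 10^(0.4 × 2.3350) = 10^0.93400 = 8.5901.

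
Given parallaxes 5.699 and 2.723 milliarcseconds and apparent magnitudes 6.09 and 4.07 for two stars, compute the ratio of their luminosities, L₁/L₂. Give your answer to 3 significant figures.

L₁/L₂ = 0.0355

d₁ = 1/p₁ = 1/0.005699″ = 175.47 pc; d₂ = 1/p₂ = 1/0.002723″ = 367.24 pc.
M₁ = m₁ − 5 log₁₀ d₁ + 5 = 6.09 − 11.2210 + 5 = -0.1310.
M₂ = 4.07 − 12.8247 + 5 = -3.7547.
L₁/L₂ = 10^(0.4(M₂ − M₁)) = 10^(0.4 × (-3.6237)) = 10^(-1.44948) = 0.035524.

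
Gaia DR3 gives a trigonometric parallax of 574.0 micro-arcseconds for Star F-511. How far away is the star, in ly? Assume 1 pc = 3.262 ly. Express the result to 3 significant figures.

p = 574.0 micro-arcseconds = 0.0005740 arcsec.
d = 1/p = 1/0.0005740 = 1742.2 pc.
In light-years: 1742.2 × 3.262 = 5683.1 ly.

5680 ly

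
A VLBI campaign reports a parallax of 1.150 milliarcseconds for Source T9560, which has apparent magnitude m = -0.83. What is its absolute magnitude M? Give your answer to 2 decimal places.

d = 1/p = 1/0.001150″ = 869.57 pc.
m − M = 5 log₁₀(869.57) − 5 = 14.6965 − 5 = 9.6965.
M = m − (m − M) = -0.83 − 9.6965 = -10.53.

M = -10.53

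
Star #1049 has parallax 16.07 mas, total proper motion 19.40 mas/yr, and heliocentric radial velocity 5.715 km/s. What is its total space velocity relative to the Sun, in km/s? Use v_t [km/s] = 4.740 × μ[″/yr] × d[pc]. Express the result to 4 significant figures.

d = 1/p = 1/0.01607″ = 62.228 pc.
μ = 19.40 mas/yr = 0.01940 ″/yr.
v_t = 4.740 μ d = 4.740 × 0.01940 × 62.228 = 5.7222 km/s.
v = √(v_r² + v_t²) = √(5.715² + 5.7222²) = √65.4048 = 8.0873 km/s.

8.087 km/s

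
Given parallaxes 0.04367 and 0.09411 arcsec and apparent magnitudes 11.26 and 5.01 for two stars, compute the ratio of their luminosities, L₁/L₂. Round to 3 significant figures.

L₁/L₂ = 0.0147

d₁ = 1/p₁ = 1/0.04367″ = 22.899 pc; d₂ = 1/p₂ = 1/0.09411″ = 10.626 pc.
M₁ = m₁ − 5 log₁₀ d₁ + 5 = 11.26 − 6.7991 + 5 = 9.4609.
M₂ = 5.01 − 5.1318 + 5 = 4.8782.
L₁/L₂ = 10^(0.4(M₂ − M₁)) = 10^(0.4 × (-4.5827)) = 10^(-1.83308) = 0.014687.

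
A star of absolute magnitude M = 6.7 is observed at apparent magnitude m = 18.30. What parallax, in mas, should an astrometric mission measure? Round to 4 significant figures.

m − M = 18.30 − 6.7 = 11.60.
d = 10^((m−M)/5 + 1) = 10^3.320 = 2089.3 pc.
p = 1/d = 1/2089.3 = 0.00047863 arcsec = 0.47863 mas.

0.4786 mas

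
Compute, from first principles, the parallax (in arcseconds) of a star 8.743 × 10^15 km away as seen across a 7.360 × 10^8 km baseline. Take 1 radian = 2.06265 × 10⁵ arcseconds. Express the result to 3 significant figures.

θ ≈ B/d = (7.360 × 10^8) / (8.743 × 10^15) = 8.4182 × 10^-8 rad.
In arcseconds: 8.4182 × 10^-8 × 206265 = 0.017364″.

0.0174 arcsec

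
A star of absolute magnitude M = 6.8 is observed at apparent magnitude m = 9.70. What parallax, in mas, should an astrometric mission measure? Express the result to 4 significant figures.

26.30 mas

m − M = 9.70 − 6.8 = 2.90.
d = 10^((m−M)/5 + 1) = 10^1.580 = 38.019 pc.
p = 1/d = 1/38.019 = 0.026303 arcsec = 26.303 mas.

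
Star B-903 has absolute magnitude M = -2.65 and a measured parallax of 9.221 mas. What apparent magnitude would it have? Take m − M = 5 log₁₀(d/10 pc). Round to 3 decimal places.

m = 2.526

d = 1/p = 1/0.009221″ = 108.45 pc.
m − M = 5 log₁₀ d − 5 = 5 log₁₀(108.45) − 5 = 10.1761 − 5 = 5.1761.
m = M + (m − M) = -2.65 + 5.1761 = 2.526.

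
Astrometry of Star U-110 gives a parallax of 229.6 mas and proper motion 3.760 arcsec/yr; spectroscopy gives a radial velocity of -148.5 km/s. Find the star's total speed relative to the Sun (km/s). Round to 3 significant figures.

d = 1/p = 1/0.2296″ = 4.3554 pc.
v_t = 4.740 μ d = 4.740 × 3.760 × 4.3554 = 77.624 km/s.
v = √(v_r² + v_t²) = √((-148.5)² + 77.624²) = √28077.7 = 167.56 km/s.

168 km/s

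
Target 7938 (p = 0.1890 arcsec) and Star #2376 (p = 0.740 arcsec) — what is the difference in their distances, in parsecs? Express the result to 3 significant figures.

d_A = 1/0.1890″ = 5.291 pc; d_B = 1/0.7400″ = 1.3514 pc.
|d_B − d_A| = |1.3514 − 5.291| = 3.9396 pc.

3.94 pc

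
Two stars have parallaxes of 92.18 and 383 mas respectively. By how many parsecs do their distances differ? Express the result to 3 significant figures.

d_A = 1/0.09218″ = 10.848 pc; d_B = 1/0.3830″ = 2.611 pc.
|d_B − d_A| = |2.611 − 10.848| = 8.237 pc.

8.24 pc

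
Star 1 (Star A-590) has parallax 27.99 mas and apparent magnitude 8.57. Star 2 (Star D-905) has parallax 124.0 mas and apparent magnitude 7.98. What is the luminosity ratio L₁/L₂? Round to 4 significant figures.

d₁ = 1/p₁ = 1/0.02799″ = 35.727 pc; d₂ = 1/p₂ = 1/0.1240″ = 8.0645 pc.
M₁ = m₁ − 5 log₁₀ d₁ + 5 = 8.57 − 7.7650 + 5 = 5.8050.
M₂ = 7.98 − 4.5329 + 5 = 8.4471.
L₁/L₂ = 10^(0.4(M₂ − M₁)) = 10^(0.4 × 2.6421) = 10^1.05684 = 11.398.

L₁/L₂ = 11.40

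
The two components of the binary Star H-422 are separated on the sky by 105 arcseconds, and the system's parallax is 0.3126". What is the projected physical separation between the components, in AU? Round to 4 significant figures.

d = 1/p = 1/0.3126″ = 3.199 pc.
At distance d (pc), an angle of θ arcsec spans θ·d AU: s = 105 × 3.199 = 335.9 AU.

335.9 AU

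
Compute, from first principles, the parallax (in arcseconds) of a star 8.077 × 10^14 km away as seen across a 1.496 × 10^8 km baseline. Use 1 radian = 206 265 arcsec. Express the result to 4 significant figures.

θ ≈ B/d = (1.496 × 10^8) / (8.077 × 10^14) = 1.8522 × 10^-7 rad.
In arcseconds: 1.8522 × 10^-7 × 206265 = 0.038204″.

0.03820 arcsec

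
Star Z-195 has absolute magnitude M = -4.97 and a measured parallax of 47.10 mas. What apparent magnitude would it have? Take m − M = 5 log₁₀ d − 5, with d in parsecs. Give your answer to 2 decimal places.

m = -3.34

d = 1/p = 1/0.04710″ = 21.231 pc.
m − M = 5 log₁₀ d − 5 = 5 log₁₀(21.231) − 5 = 6.6349 − 5 = 1.6349.
m = M + (m − M) = -4.97 + 1.6349 = -3.34.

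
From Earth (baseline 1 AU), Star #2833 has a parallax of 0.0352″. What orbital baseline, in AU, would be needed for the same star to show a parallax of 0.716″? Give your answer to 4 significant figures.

20.34 AU

Parallax scales linearly with baseline: p ∝ B, so B = p_target / p_Earth × 1 AU.
B = 0.716 / 0.0352 = 20.341 AU.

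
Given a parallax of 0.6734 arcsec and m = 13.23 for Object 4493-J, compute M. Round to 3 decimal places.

d = 1/p = 1/0.6734″ = 1.485 pc.
m − M = 5 log₁₀(1.485) − 5 = 0.8586 − 5 = -4.1414.
M = m − (m − M) = 13.23 − (-4.1414) = 17.371.

M = 17.371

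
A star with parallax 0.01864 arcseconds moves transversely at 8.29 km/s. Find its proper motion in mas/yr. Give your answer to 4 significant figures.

32.60 mas/yr

d = 1/p = 1/0.01864″ = 53.648 pc.
μ = v_t / (4.74 d) = 8.29 / (4.74 × 53.648) = 8.29 / 254.29 = 0.032601 ″/yr = 32.601 mas/yr.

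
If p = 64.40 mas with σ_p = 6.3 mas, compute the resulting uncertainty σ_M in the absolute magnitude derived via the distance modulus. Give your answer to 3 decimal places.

σ_M = 0.212 mag

M = m − 5 log₁₀ d + 5 = m + 5 log₁₀ p + 5, so ∂M/∂p = 5/(p ln 10).
σ_M = (5/ln 10) · (σ_p/p) = 2.1715 × 6.3/64.40 = 2.1715 × 0.097826 = 0.21243.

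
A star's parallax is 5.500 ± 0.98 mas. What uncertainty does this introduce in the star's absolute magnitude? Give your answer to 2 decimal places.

M = m − 5 log₁₀ d + 5 = m + 5 log₁₀ p + 5, so ∂M/∂p = 5/(p ln 10).
σ_M = (5/ln 10) · (σ_p/p) = 2.1715 × 0.98/5.500 = 2.1715 × 0.17818 = 0.38692.

σ_M = 0.39 mag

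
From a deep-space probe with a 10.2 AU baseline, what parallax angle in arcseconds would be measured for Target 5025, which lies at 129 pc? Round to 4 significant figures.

p (arcsec) = B (AU) / d (pc).
p = 10.2 / 129 = 0.07907 arcsec.

0.07907 arcsec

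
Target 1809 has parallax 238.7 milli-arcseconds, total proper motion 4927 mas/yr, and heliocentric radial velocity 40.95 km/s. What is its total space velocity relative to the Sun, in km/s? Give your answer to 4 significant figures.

d = 1/p = 1/0.2387″ = 4.1894 pc.
μ = 4927 mas/yr = 4.927 ″/yr.
v_t = 4.740 μ d = 4.740 × 4.927 × 4.1894 = 97.839 km/s.
v = √(v_r² + v_t²) = √(40.95² + 97.839²) = √11249.4 = 106.06 km/s.

106.1 km/s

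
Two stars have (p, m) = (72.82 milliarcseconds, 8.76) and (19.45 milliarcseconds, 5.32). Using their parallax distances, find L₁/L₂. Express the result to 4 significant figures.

L₁/L₂ = 0.003001

d₁ = 1/p₁ = 1/0.07282″ = 13.732 pc; d₂ = 1/p₂ = 1/0.01945″ = 51.414 pc.
M₁ = m₁ − 5 log₁₀ d₁ + 5 = 8.76 − 5.6887 + 5 = 8.0713.
M₂ = 5.32 − 8.5554 + 5 = 1.7646.
L₁/L₂ = 10^(0.4(M₂ − M₁)) = 10^(0.4 × (-6.3067)) = 10^(-2.52268) = 0.0030014.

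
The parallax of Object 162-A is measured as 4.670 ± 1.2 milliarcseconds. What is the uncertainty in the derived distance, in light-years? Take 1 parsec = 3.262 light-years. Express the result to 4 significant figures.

179.5 ly

d = 1/p, so σ_d = σ_p / p².
σ_d = 0.00120 / (0.004670)² = 0.00120 / 0.000021809 = 55.023 pc = 55.023 × 3.262 ly = 179.49 ly.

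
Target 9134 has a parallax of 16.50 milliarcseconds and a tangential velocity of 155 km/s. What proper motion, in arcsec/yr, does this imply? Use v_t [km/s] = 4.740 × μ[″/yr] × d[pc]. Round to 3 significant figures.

0.540 arcsec/yr

d = 1/p = 1/0.01650″ = 60.606 pc.
μ = v_t / (4.74 d) = 155 / (4.74 × 60.606) = 155 / 287.27 = 0.53956 ″/yr.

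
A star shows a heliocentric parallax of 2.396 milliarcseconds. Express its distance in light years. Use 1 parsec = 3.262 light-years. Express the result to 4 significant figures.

p = 2.396 milliarcseconds = 0.002396 arcsec.
d = 1/p = 1/0.002396 = 417.36 pc.
In light-years: 417.36 × 3.262 = 1361.4 ly.

1361 light years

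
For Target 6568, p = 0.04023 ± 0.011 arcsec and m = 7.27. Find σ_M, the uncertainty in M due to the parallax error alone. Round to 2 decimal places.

M = m − 5 log₁₀ d + 5 = m + 5 log₁₀ p + 5, so ∂M/∂p = 5/(p ln 10).
σ_M = (5/ln 10) · (σ_p/p) = 2.1715 × 0.011/0.04023 = 2.1715 × 0.27343 = 0.59375.

σ_M = 0.59 mag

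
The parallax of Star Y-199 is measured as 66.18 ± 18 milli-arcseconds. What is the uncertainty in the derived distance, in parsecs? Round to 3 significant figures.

4.11 pc

d = 1/p, so σ_d = σ_p / p².
σ_d = 0.0180 / (0.06618)² = 0.0180 / 0.0043798 = 4.1098 pc.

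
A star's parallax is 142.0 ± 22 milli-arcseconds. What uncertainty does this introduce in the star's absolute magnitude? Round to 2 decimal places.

σ_M = 0.34 mag

M = m − 5 log₁₀ d + 5 = m + 5 log₁₀ p + 5, so ∂M/∂p = 5/(p ln 10).
σ_M = (5/ln 10) · (σ_p/p) = 2.1715 × 22/142.0 = 2.1715 × 0.15493 = 0.33643.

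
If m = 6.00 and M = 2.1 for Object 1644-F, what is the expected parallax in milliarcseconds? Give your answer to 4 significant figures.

m − M = 6.00 − 2.1 = 3.90.
d = 10^((m−M)/5 + 1) = 10^1.780 = 60.256 pc.
p = 1/d = 1/60.256 = 0.016596 arcsec = 16.596 mas.

16.60 mas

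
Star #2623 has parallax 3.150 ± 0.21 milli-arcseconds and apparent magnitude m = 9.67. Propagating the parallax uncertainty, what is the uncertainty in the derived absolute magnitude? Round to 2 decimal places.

σ_M = 0.14 mag

M = m − 5 log₁₀ d + 5 = m + 5 log₁₀ p + 5, so ∂M/∂p = 5/(p ln 10).
σ_M = (5/ln 10) · (σ_p/p) = 2.1715 × 0.21/3.150 = 2.1715 × 0.066667 = 0.14477.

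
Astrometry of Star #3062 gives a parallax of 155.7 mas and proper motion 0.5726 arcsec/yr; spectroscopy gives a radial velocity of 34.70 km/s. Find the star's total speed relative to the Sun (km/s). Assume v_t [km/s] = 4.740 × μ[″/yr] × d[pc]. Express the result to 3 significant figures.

38.8 km/s

d = 1/p = 1/0.1557″ = 6.4226 pc.
v_t = 4.740 μ d = 4.740 × 0.5726 × 6.4226 = 17.432 km/s.
v = √(v_r² + v_t²) = √(34.70² + 17.432²) = √1507.96 = 38.832 km/s.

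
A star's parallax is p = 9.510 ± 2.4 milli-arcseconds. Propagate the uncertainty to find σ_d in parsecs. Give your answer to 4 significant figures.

26.54 pc

d = 1/p, so σ_d = σ_p / p².
σ_d = 0.00240 / (0.009510)² = 0.00240 / 0.00009044 = 26.537 pc.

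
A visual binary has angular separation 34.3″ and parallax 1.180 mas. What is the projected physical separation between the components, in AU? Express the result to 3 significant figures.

d = 1/p = 1/0.001180″ = 847.46 pc.
At distance d (pc), an angle of θ arcsec spans θ·d AU: s = 34.3 × 847.46 = 29068 AU.

29100 AU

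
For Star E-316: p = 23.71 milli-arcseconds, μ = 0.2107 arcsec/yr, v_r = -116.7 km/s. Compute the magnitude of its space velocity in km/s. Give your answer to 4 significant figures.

d = 1/p = 1/0.02371″ = 42.176 pc.
v_t = 4.740 μ d = 4.740 × 0.2107 × 42.176 = 42.122 km/s.
v = √(v_r² + v_t²) = √((-116.7)² + 42.122²) = √15393.2 = 124.07 km/s.

124.1 km/s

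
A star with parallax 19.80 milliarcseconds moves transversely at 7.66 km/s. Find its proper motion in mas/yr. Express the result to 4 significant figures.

32.00 mas/yr

d = 1/p = 1/0.01980″ = 50.505 pc.
μ = v_t / (4.74 d) = 7.66 / (4.74 × 50.505) = 7.66 / 239.39 = 0.031998 ″/yr = 31.998 mas/yr.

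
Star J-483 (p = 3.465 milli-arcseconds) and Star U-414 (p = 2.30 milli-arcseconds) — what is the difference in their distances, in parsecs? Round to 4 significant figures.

146.2 pc

d_A = 1/0.003465″ = 288.6 pc; d_B = 1/0.002300″ = 434.78 pc.
|d_B − d_A| = |434.78 − 288.6| = 146.18 pc.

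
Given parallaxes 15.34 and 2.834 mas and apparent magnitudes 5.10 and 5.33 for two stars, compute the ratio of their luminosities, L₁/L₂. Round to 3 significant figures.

L₁/L₂ = 0.0422

d₁ = 1/p₁ = 1/0.01534″ = 65.189 pc; d₂ = 1/p₂ = 1/0.002834″ = 352.86 pc.
M₁ = m₁ − 5 log₁₀ d₁ + 5 = 5.10 − 9.0709 + 5 = 1.0291.
M₂ = 5.33 − 12.7380 + 5 = -2.4080.
L₁/L₂ = 10^(0.4(M₂ − M₁)) = 10^(0.4 × (-3.4371)) = 10^(-1.37484) = 0.042185.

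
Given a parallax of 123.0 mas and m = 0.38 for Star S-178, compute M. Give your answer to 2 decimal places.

d = 1/p = 1/0.1230″ = 8.1301 pc.
m − M = 5 log₁₀(8.1301) − 5 = 4.5505 − 5 = -0.4495.
M = m − (m − M) = 0.38 − (-0.4495) = 0.83.

M = 0.83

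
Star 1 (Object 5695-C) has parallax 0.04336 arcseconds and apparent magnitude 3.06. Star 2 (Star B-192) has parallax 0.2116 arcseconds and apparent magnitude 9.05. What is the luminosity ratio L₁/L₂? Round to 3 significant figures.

d₁ = 1/p₁ = 1/0.04336″ = 23.063 pc; d₂ = 1/p₂ = 1/0.2116″ = 4.7259 pc.
M₁ = m₁ − 5 log₁₀ d₁ + 5 = 3.06 − 6.8146 + 5 = 1.2454.
M₂ = 9.05 − 3.3724 + 5 = 10.6776.
L₁/L₂ = 10^(0.4(M₂ − M₁)) = 10^(0.4 × 9.4322) = 10^3.77288 = 5927.6.

L₁/L₂ = 5930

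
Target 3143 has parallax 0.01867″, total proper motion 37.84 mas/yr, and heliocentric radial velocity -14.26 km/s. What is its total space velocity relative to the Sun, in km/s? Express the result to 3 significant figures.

17.2 km/s

d = 1/p = 1/0.01867″ = 53.562 pc.
μ = 37.84 mas/yr = 0.03784 ″/yr.
v_t = 4.740 μ d = 4.740 × 0.03784 × 53.562 = 9.607 km/s.
v = √(v_r² + v_t²) = √((-14.26)² + 9.607²) = √295.642 = 17.194 km/s.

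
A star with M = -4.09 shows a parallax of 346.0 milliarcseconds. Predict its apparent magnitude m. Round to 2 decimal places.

m = -6.79

d = 1/p = 1/0.3460″ = 2.8902 pc.
m − M = 5 log₁₀ d − 5 = 5 log₁₀(2.8902) − 5 = 2.3046 − 5 = -2.6954.
m = M + (m − M) = -4.09 + (-2.6954) = -6.79.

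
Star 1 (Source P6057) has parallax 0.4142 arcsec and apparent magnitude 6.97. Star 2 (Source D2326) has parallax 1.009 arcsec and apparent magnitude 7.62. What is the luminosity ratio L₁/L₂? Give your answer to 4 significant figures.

d₁ = 1/p₁ = 1/0.4142″ = 2.4143 pc; d₂ = 1/p₂ = 1/1.009″ = 0.99108 pc.
M₁ = m₁ − 5 log₁₀ d₁ + 5 = 6.97 − 1.9140 + 5 = 10.0560.
M₂ = 7.62 − (-0.0195) + 5 = 12.6395.
L₁/L₂ = 10^(0.4(M₂ − M₁)) = 10^(0.4 × 2.5835) = 10^1.03340 = 10.799.

L₁/L₂ = 10.80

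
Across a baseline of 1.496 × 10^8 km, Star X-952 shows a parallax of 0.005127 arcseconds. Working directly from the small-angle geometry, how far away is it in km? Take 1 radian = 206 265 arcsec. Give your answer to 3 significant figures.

θ = 0.005127″ = 0.005127/206265 = 2.4856 × 10^-8 rad.
d = B/θ = (1.496 × 10^8) / (2.4856 × 10^-8) = 6.0187 × 10^15 km.

6.02 × 10^15 km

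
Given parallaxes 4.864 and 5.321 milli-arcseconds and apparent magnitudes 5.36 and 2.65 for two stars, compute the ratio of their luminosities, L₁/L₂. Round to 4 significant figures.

d₁ = 1/p₁ = 1/0.004864″ = 205.59 pc; d₂ = 1/p₂ = 1/0.005321″ = 187.93 pc.
M₁ = m₁ − 5 log₁₀ d₁ + 5 = 5.36 − 11.5650 + 5 = -1.2050.
M₂ = 2.65 − 11.3700 + 5 = -3.7200.
L₁/L₂ = 10^(0.4(M₂ − M₁)) = 10^(0.4 × (-2.5150)) = 10^(-1.00600) = 0.098628.

L₁/L₂ = 0.09863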